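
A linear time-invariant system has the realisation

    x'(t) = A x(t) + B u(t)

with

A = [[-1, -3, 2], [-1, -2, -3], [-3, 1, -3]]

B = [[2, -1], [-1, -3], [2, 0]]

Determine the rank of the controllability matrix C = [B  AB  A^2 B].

3

AB = [[5, 10], [-6, 7], [-13, 0]]
A^2B = [[-13, -31], [46, -24], [18, -23]]
Controllability matrix C = [B  AB  A^2B] = [[2, -1, 5, 10, -13, -31], [-1, -3, -6, 7, 46, -24], [2, 0, -13, 0, 18, -23]]
Take the 3×3 submatrix of C formed by columns 1, 2, 3: [[2, -1, 5], [-1, -3, -6], [2, 0, -13]]. Its determinant is 2·((-3)·(-13) - (-6)·0) - (-1)·((-1)·(-13) - (-6)·2) + 5·((-1)·0 - (-3)·2) = 2·39 - (-1)·25 + 5·6 = 133 ≠ 0.
So rank(C) ≥ 3; since C has 3 rows, rank(C) = 3.
rank(C) = 3 = n, so the pair (A, B) is completely controllable.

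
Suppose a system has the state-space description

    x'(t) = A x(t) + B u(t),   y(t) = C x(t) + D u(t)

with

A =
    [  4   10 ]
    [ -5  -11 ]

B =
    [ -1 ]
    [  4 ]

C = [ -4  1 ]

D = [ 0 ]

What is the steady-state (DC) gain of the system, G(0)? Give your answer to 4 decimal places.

G(0) = C(-A)^{-1}B + D = -C A^{-1} B + D.
det A = 6, so A^{-1} = (1/6)·adj(A) = [[-11/6, -5/3], [5/6, 2/3]]
A^{-1} B = [-29/6, 11/6]^T
C A^{-1} B = 127/6
G(0) = D - C A^{-1} B = 0 - (127/6) = -127/6 ≈ -21.1667

-21.1667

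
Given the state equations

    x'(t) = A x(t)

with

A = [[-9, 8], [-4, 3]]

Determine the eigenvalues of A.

-5, -1

det(sI - A) = s^2 - (tr A)s + det A, with tr A = (-9) + 3 = -6 and det A = (-9)·3 - 8·(-4) = -27 - (-32) = 5.
So p(s) = det(sI - A) = s^2 + 6s + 5.
Factor s^2 + 6s + 5: two numbers with sum -6 and product 5 are -1 and -5, so s^2 + 6s + 5 = (s + 1)(s + 5).
Hence p(s) = (s + 1) (s + 5), with roots -5, -1.
All eigenvalues have negative real part, so the system is asymptotically stable.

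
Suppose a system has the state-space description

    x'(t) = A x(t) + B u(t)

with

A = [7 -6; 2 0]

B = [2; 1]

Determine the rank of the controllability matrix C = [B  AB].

1

AB = [[8], [4]]
Controllability matrix C = [B  AB] = [[2, 8], [1, 4]]
Every column of C is a scalar multiple of column 1 = [2, 1] (multipliers 1, 4), so the columns span a one-dimensional space.
C ≠ 0, hence rank(C) = 1.
rank(C) = 1 < n = 2, so the pair (A, B) is not completely controllable.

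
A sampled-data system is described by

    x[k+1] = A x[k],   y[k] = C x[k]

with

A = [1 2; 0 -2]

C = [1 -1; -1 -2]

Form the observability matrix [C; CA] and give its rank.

2

CA = [[1, 4], [-1, 2]]
Observability matrix O = [C; CA] = [[1, -1], [-1, -2], [1, 4], [-1, 2]]
Take the 2×2 submatrix of O formed by rows 1, 2: [[1, -1], [-1, -2]]. Its determinant is 1·(-2) - (-1)·(-1) = -2 - 1 = -3 ≠ 0.
So rank(O) ≥ 2; since O has 2 columns, rank(O) = 2.
rank(O) = 2 = n, so the pair (A, C) is completely observable.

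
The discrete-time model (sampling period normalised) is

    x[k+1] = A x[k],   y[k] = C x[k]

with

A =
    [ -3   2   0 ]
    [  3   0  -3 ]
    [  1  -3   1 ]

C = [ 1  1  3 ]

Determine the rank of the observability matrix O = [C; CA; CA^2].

3

CA = [[3, -7, 0]]
CA^2 = [[-30, 6, 21]]
Observability matrix O = [C; CA; CA^2] = [[1, 1, 3], [3, -7, 0], [-30, 6, 21]]
det(O) = 1·((-7)·21 - 0·6) - 1·(3·21 - 0·(-30)) + 3·(3·6 - (-7)·(-30)) = 1·(-147) - 1·63 + 3·(-192) = -786 ≠ 0, so rank(O) = 3.
rank(O) = 3 = n, so the pair (A, C) is completely observable.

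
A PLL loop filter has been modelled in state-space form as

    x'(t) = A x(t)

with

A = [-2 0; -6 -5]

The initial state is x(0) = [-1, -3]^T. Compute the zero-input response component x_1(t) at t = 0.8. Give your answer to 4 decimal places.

det(sI - A) = s^2 - (tr A)s + det A, with tr A = (-2) + (-5) = -7 and det A = (-2)·(-5) - 0·(-6) = 10 - 0 = 10.
So p(s) = det(sI - A) = s^2 + 7s + 10.
Factor s^2 + 7s + 10: two numbers with sum -7 and product 10 are -2 and -5, so s^2 + 7s + 10 = (s + 2)(s + 5).
Hence p(s) = (s + 2) (s + 5), with roots -5, -2.
The eigenvalues -5, -2 are distinct and real, so A is diagonalisable and x(t) = e^{At} x(0) = V diag(e^{λ_i t}) V^{-1} x(0), where the columns of V are the eigenvectors.
λ = -5: A - (-5)I = [[3, 0], [-6, 0]]. Row 1 gives 3·v1 + 0·v2 = 0, so take v_1 = [0, 1]^T.
λ = -2: A - (-2)I = [[0, 0], [-6, -3]]. Row 2 gives (-6)·v1 + (-3)·v2 = 0, so take v_2 = [1, -2]^T.
V = [v_1 v_2] = [[0, 1], [1, -2]] has det V = -1, so V^{-1} = adj(V)/det V = [[2, 1], [1, 0]].
Modal coordinates z(0) = V^{-1} x(0): 2·(-1) + 1·(-3) = -5; 1·(-1) + 0·(-3) = -1; so z(0) = [-5, -1]^T.
x_1(t) = Σ_i (v_i)_1 · z_i(0) · e^{λ_i t} (row 1 of V times the modal terms).
x_1(0.8) = 0·(-5)·e^{-5·0.8} + 1·(-1)·e^{-2·0.8} = 0·0.018316 + (-1)·0.201897 = -0.2019.

-0.2019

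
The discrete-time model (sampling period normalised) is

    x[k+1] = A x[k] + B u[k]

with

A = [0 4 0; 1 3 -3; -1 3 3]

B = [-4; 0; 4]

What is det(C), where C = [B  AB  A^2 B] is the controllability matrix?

AB = [[0], [-16], [16]]
A^2B = [[-64], [-96], [0]]
Controllability matrix C = [B  AB  A^2B] = [[-4, 0, -64], [0, -16, -96], [4, 16, 0]]
Expanding along the first row, det(C) = (-4)·((-16)·0 - (-96)·16) - 0·(0·0 - (-96)·4) + (-64)·(0·16 - (-16)·4) = (-4)·1536 - 0·384 + (-64)·64 = -10240
Since det(C) ≠ 0, rank(C) = 3 and the system is completely controllable.

-10240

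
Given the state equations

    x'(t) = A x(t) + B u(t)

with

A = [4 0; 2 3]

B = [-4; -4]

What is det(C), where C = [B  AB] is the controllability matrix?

16

AB = [[-16], [-20]]
Controllability matrix C = [B  AB] = [[-4, -16], [-4, -20]]
det(C) = (-4)·(-20) - (-16)·(-4) = 80 - 64 = 16
Since det(C) ≠ 0, rank(C) = 2 and the system is completely controllable.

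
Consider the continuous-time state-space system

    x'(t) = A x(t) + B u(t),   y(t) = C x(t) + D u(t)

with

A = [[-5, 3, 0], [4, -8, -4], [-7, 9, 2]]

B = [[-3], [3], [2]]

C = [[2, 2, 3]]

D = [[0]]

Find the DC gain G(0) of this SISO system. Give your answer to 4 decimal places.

G(0) = C(-A)^{-1}B + D = -C A^{-1} B + D.
det A = -40, so A^{-1} = (1/-40)·adj(A) = [[-1/2, 3/20, 3/10], [-1/2, 1/4, 1/2], [1/2, -3/5, -7/10]]
A^{-1} B = [51/20, 13/4, -47/10]^T
C A^{-1} B = -5/2
G(0) = D - C A^{-1} B = 0 - (-5/2) = 5/2 ≈ 2.5000

2.5000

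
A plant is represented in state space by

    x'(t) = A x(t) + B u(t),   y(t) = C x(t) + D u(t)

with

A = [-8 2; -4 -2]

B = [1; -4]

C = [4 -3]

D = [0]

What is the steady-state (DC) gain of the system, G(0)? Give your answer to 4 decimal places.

G(0) = C(-A)^{-1}B + D = -C A^{-1} B + D.
det A = 24, so A^{-1} = (1/24)·adj(A) = [[-1/12, -1/12], [1/6, -1/3]]
A^{-1} B = [1/4, 3/2]^T
C A^{-1} B = -7/2
G(0) = D - C A^{-1} B = 0 - (-7/2) = 7/2 ≈ 3.5000

3.5000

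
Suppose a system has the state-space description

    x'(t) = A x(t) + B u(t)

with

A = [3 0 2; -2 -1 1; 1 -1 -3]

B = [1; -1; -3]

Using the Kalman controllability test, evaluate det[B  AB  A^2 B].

-117

AB = [[-3], [-4], [11]]
A^2B = [[13], [21], [-32]]
Controllability matrix C = [B  AB  A^2B] = [[1, -3, 13], [-1, -4, 21], [-3, 11, -32]]
Expanding along the first row, det(C) = 1·((-4)·(-32) - 21·11) - (-3)·((-1)·(-32) - 21·(-3)) + 13·((-1)·11 - (-4)·(-3)) = 1·(-103) - (-3)·95 + 13·(-23) = -117
Since det(C) ≠ 0, rank(C) = 3 and the system is completely controllable.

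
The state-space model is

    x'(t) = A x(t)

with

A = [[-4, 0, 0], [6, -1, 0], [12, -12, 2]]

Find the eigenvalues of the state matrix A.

-4, -1, 2

det(sI - A) = s^3 - (tr A)s^2 + (M11 + M22 + M33)s - det A, where Mii is the 2×2 principal minor of A obtained by deleting row i and column i.
tr A = (-4) + (-1) + 2 = -3; M11 = (-1)·2 - 0·(-12) = -2 - 0 = -2; M22 = (-4)·2 - 0·12 = -8 - 0 = -8; M33 = (-4)·(-1) - 0·6 = 4 - 0 = 4; sum of minors = -6.
det A = (-4)·((-1)·2 - 0·(-12)) - 0·(6·2 - 0·12) + 0·(6·(-12) - (-1)·12) = (-4)·(-2) - 0·12 + 0·(-60) = 8.
So p(s) = det(sI - A) = s^3 + 3s^2 - 6s - 8.
Rational-root test: any integer root divides -8. Testing small divisors, s = -1 works: p(-1) = -1 + 3 + 6 + (-8) = 0, so (s + 1) is a factor.
Dividing, p(s) = (s + 1)(s^2 + 2s - 8).
Factor s^2 + 2s - 8: two numbers with sum -2 and product -8 are 2 and -4, so s^2 + 2s - 8 = (s - 2)(s + 4).
Hence p(s) = (s - 2) (s + 1) (s + 4), with roots -4, -1, 2.
At least one eigenvalue has non-negative real part, so the system is not asymptotically stable.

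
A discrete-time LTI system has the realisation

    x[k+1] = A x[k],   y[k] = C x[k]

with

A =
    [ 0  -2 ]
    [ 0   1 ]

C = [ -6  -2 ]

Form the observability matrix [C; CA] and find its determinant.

-60

CA = [[0, 10]]
Observability matrix O = [C; CA] = [[-6, -2], [0, 10]]
det(O) = (-6)·10 - (-2)·0 = -60 - 0 = -60
Since det(O) ≠ 0, rank(O) = 2 and the system is completely observable.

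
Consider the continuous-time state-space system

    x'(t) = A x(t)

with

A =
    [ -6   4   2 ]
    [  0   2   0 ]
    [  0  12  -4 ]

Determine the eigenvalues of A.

-6, -4, 2

det(sI - A) = s^3 - (tr A)s^2 + (M11 + M22 + M33)s - det A, where Mii is the 2×2 principal minor of A obtained by deleting row i and column i.
tr A = (-6) + 2 + (-4) = -8; M11 = 2·(-4) - 0·12 = -8 - 0 = -8; M22 = (-6)·(-4) - 2·0 = 24 - 0 = 24; M33 = (-6)·2 - 4·0 = -12 - 0 = -12; sum of minors = 4.
det A = (-6)·(2·(-4) - 0·12) - 4·(0·(-4) - 0·0) + 2·(0·12 - 2·0) = (-6)·(-8) - 4·0 + 2·0 = 48.
So p(s) = det(sI - A) = s^3 + 8s^2 + 4s - 48.
Rational-root test: any integer root divides -48. Testing small divisors, s = 2 works: p(2) = 8 + 32 + 8 + (-48) = 0, so (s - 2) is a factor.
Dividing, p(s) = (s - 2)(s^2 + 10s + 24).
Factor s^2 + 10s + 24: two numbers with sum -10 and product 24 are -4 and -6, so s^2 + 10s + 24 = (s + 4)(s + 6).
Hence p(s) = (s - 2) (s + 4) (s + 6), with roots -6, -4, 2.
At least one eigenvalue has non-negative real part, so the system is not asymptotically stable.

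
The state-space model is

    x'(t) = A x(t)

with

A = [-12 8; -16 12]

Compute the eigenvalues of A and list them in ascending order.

det(sI - A) = s^2 - (tr A)s + det A, with tr A = (-12) + 12 = 0 and det A = (-12)·12 - 8·(-16) = -144 - (-128) = -16.
So p(s) = det(sI - A) = s^2 - 16.
Factor s^2 - 16: two numbers with sum 0 and product -16 are 4 and -4, so s^2 - 16 = (s - 4)(s + 4).
Hence p(s) = (s - 4) (s + 4), with roots -4, 4.
At least one eigenvalue has non-negative real part, so the system is not asymptotically stable.

-4, 4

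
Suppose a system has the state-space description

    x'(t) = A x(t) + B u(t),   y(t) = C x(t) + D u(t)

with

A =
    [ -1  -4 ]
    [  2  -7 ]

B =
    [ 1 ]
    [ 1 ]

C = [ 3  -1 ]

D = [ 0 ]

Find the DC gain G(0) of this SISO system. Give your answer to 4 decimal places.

G(0) = C(-A)^{-1}B + D = -C A^{-1} B + D.
det A = 15, so A^{-1} = (1/15)·adj(A) = [[-7/15, 4/15], [-2/15, -1/15]]
A^{-1} B = [-1/5, -1/5]^T
C A^{-1} B = -2/5
G(0) = D - C A^{-1} B = 0 - (-2/5) = 2/5 ≈ 0.4000

0.4000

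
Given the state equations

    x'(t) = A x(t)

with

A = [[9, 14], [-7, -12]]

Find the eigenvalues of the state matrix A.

-5, 2

det(sI - A) = s^2 - (tr A)s + det A, with tr A = 9 + (-12) = -3 and det A = 9·(-12) - 14·(-7) = -108 - (-98) = -10.
So p(s) = det(sI - A) = s^2 + 3s - 10.
Factor s^2 + 3s - 10: two numbers with sum -3 and product -10 are 2 and -5, so s^2 + 3s - 10 = (s - 2)(s + 5).
Hence p(s) = (s - 2) (s + 5), with roots -5, 2.
At least one eigenvalue has non-negative real part, so the system is not asymptotically stable.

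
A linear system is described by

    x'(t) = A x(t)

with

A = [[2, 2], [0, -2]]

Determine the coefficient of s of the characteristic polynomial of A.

0

For a 2×2 matrix, det(sI - A) = s^2 - (tr A)s + det A.
tr A = 0, det A = -4.
So p(s) = s^2 - 4.
The coefficient of s is 0.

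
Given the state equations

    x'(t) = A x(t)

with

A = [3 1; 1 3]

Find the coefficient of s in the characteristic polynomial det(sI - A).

-6

For a 2×2 matrix, det(sI - A) = s^2 - (tr A)s + det A.
tr A = 6, det A = 8.
So p(s) = s^2 - 6s + 8.
The coefficient of s is -6.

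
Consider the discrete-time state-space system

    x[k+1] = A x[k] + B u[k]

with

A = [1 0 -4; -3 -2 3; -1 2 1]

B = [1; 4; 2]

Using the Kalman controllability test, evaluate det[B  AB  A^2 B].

-3174

AB = [[-7], [-5], [9]]
A^2B = [[-43], [58], [6]]
Controllability matrix C = [B  AB  A^2B] = [[1, -7, -43], [4, -5, 58], [2, 9, 6]]
Expanding along the first row, det(C) = 1·((-5)·6 - 58·9) - (-7)·(4·6 - 58·2) + (-43)·(4·9 - (-5)·2) = 1·(-552) - (-7)·(-92) + (-43)·46 = -3174
Since det(C) ≠ 0, rank(C) = 3 and the system is completely controllable.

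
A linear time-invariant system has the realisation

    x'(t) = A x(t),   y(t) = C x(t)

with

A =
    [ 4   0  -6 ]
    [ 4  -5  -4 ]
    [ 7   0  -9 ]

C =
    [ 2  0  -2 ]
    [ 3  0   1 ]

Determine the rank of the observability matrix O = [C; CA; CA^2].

CA = [[-6, 0, 6], [19, 0, -27]]
CA^2 = [[18, 0, -18], [-113, 0, 129]]
Observability matrix O = [C; CA; CA^2] = [[2, 0, -2], [3, 0, 1], [-6, 0, 6], [19, 0, -27], [18, 0, -18], [-113, 0, 129]]
Column 2 of O is identically zero, so rank(O) ≤ 2.
The 2×2 minor from rows 1, 2, columns 1, 3 is 2·1 - (-2)·3 = 2 - (-6) = 8 ≠ 0, so rank(O) = 2.
rank(O) = 2 < n = 3, so the pair (A, C) is not completely observable.

2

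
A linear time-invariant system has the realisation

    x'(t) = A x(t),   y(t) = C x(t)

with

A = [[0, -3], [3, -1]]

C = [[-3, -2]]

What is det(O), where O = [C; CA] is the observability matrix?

-45

CA = [[-6, 11]]
Observability matrix O = [C; CA] = [[-3, -2], [-6, 11]]
det(O) = (-3)·11 - (-2)·(-6) = -33 - 12 = -45
Since det(O) ≠ 0, rank(O) = 2 and the system is completely observable.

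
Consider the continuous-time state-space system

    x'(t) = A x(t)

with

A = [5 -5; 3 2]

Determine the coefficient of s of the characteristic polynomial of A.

For a 2×2 matrix, det(sI - A) = s^2 - (tr A)s + det A.
tr A = 7, det A = 25.
So p(s) = s^2 - 7s + 25.
The coefficient of s is -7.

-7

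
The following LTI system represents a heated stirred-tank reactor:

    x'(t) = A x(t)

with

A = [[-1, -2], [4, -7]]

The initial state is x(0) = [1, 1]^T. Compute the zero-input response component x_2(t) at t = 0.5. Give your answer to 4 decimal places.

0.2231

det(sI - A) = s^2 - (tr A)s + det A, with tr A = (-1) + (-7) = -8 and det A = (-1)·(-7) - (-2)·4 = 7 - (-8) = 15.
So p(s) = det(sI - A) = s^2 + 8s + 15.
Factor s^2 + 8s + 15: two numbers with sum -8 and product 15 are -3 and -5, so s^2 + 8s + 15 = (s + 3)(s + 5).
Hence p(s) = (s + 3) (s + 5), with roots -5, -3.
The eigenvalues -5, -3 are distinct and real, so A is diagonalisable and x(t) = e^{At} x(0) = V diag(e^{λ_i t}) V^{-1} x(0), where the columns of V are the eigenvectors.
λ = -5: A - (-5)I = [[4, -2], [4, -2]]. Row 1 gives 4·v1 + (-2)·v2 = 0, so take v_1 = [1, 2]^T.
λ = -3: A - (-3)I = [[2, -2], [4, -4]]. Row 1 gives 2·v1 + (-2)·v2 = 0, so take v_2 = [-1, -1]^T.
V = [v_1 v_2] = [[1, -1], [2, -1]] has det V = 1, so V^{-1} = adj(V)/det V = [[-1, 1], [-2, 1]].
Modal coordinates z(0) = V^{-1} x(0): (-1)·1 + 1·1 = 0; (-2)·1 + 1·1 = -1; so z(0) = [0, -1]^T.
x_2(t) = Σ_i (v_i)_2 · z_i(0) · e^{λ_i t} (row 2 of V times the modal terms).
x_2(0.5) = 2·0·e^{-5·0.5} + (-1)·(-1)·e^{-3·0.5} = 0·0.082085 + 1·0.223130 = 0.2231.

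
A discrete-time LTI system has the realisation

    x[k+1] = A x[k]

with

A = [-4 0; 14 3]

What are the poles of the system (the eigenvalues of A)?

det(zI - A) = z^2 - (tr A)z + det A, with tr A = (-4) + 3 = -1 and det A = (-4)·3 - 0·14 = -12 - 0 = -12.
So p(z) = det(zI - A) = z^2 + z - 12.
Factor z^2 + z - 12: two numbers with sum -1 and product -12 are 3 and -4, so z^2 + z - 12 = (z - 3)(z + 4).
Hence p(z) = (z - 3) (z + 4), with roots -4, 3.

-4, 3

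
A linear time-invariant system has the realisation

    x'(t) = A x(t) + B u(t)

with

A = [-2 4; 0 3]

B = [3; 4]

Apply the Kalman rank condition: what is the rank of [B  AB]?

AB = [[10], [12]]
Controllability matrix C = [B  AB] = [[3, 10], [4, 12]]
det(C) = 3·12 - 10·4 = 36 - 40 = -4 ≠ 0, so rank(C) = 2.
rank(C) = 2 = n, so the pair (A, B) is completely controllable.

2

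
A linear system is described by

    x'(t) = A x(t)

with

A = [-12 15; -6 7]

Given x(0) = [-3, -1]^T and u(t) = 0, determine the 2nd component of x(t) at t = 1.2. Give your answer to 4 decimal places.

0.4798

det(sI - A) = s^2 - (tr A)s + det A, with tr A = (-12) + 7 = -5 and det A = (-12)·7 - 15·(-6) = -84 - (-90) = 6.
So p(s) = det(sI - A) = s^2 + 5s + 6.
Factor s^2 + 5s + 6: two numbers with sum -5 and product 6 are -2 and -3, so s^2 + 5s + 6 = (s + 2)(s + 3).
Hence p(s) = (s + 2) (s + 3), with roots -3, -2.
The eigenvalues -3, -2 are distinct and real, so A is diagonalisable and x(t) = e^{At} x(0) = V diag(e^{λ_i t}) V^{-1} x(0), where the columns of V are the eigenvectors.
λ = -3: A - (-3)I = [[-9, 15], [-6, 10]]. Row 1 gives (-9)·v1 + 15·v2 = 0, so take v_1 = [5, 3]^T.
λ = -2: A - (-2)I = [[-10, 15], [-6, 9]]. Row 1 gives (-10)·v1 + 15·v2 = 0, so take v_2 = [-3, -2]^T.
V = [v_1 v_2] = [[5, -3], [3, -2]] has det V = -1, so V^{-1} = adj(V)/det V = [[2, -3], [3, -5]].
Modal coordinates z(0) = V^{-1} x(0): 2·(-3) + (-3)·(-1) = -3; 3·(-3) + (-5)·(-1) = -4; so z(0) = [-3, -4]^T.
x_2(t) = Σ_i (v_i)_2 · z_i(0) · e^{λ_i t} (row 2 of V times the modal terms).
x_2(1.2) = 3·(-3)·e^{-3·1.2} + (-2)·(-4)·e^{-2·1.2} = (-9)·0.027324 + 8·0.090718 = 0.4798.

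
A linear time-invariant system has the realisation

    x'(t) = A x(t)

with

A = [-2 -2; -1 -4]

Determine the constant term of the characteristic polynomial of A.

6

For a 2×2 matrix, det(sI - A) = s^2 - (tr A)s + det A.
tr A = -6, det A = 6.
So p(s) = s^2 + 6s + 6.
The constant term is 6.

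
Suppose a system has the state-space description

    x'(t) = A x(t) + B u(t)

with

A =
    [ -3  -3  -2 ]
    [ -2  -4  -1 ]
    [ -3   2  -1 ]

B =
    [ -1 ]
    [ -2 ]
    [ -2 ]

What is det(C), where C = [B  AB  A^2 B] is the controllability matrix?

AB = [[13], [12], [1]]
A^2B = [[-77], [-75], [-16]]
Controllability matrix C = [B  AB  A^2B] = [[-1, 13, -77], [-2, 12, -75], [-2, 1, -16]]
Expanding along the first row, det(C) = (-1)·(12·(-16) - (-75)·1) - 13·((-2)·(-16) - (-75)·(-2)) + (-77)·((-2)·1 - 12·(-2)) = (-1)·(-117) - 13·(-118) + (-77)·22 = -43
Since det(C) ≠ 0, rank(C) = 3 and the system is completely controllable.

-43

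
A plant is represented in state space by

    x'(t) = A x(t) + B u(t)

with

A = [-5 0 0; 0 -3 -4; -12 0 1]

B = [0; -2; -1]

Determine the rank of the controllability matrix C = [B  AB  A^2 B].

AB = [[0], [10], [-1]]
A^2B = [[0], [-26], [-1]]
Controllability matrix C = [B  AB  A^2B] = [[0, 0, 0], [-2, 10, -26], [-1, -1, -1]]
Row 1 of C is identically zero, so rank(C) ≤ 2.
The 2×2 minor from rows 2, 3, columns 1, 2 is (-2)·(-1) - 10·(-1) = 2 - (-10) = 12 ≠ 0, so rank(C) = 2.
rank(C) = 2 < n = 3, so the pair (A, B) is not completely controllable.

2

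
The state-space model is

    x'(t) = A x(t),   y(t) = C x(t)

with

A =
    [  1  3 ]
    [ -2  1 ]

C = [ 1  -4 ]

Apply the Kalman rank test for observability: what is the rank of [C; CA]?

2

CA = [[9, -1]]
Observability matrix O = [C; CA] = [[1, -4], [9, -1]]
det(O) = 1·(-1) - (-4)·9 = -1 - (-36) = 35 ≠ 0, so rank(O) = 2.
rank(O) = 2 = n, so the pair (A, C) is completely observable.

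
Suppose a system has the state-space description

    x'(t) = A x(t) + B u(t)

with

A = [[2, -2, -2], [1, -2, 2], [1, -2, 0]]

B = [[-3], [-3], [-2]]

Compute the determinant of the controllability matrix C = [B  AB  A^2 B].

58

AB = [[4], [-1], [3]]
A^2B = [[4], [12], [6]]
Controllability matrix C = [B  AB  A^2B] = [[-3, 4, 4], [-3, -1, 12], [-2, 3, 6]]
Expanding along the first row, det(C) = (-3)·((-1)·6 - 12·3) - 4·((-3)·6 - 12·(-2)) + 4·((-3)·3 - (-1)·(-2)) = (-3)·(-42) - 4·6 + 4·(-11) = 58
Since det(C) ≠ 0, rank(C) = 3 and the system is completely controllable.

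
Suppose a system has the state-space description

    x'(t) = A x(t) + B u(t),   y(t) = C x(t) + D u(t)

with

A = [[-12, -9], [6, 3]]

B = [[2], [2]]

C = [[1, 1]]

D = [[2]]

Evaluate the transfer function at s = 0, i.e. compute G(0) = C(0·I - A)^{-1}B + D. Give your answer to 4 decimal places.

2.6667

G(0) = C(-A)^{-1}B + D = -C A^{-1} B + D.
det A = 18, so A^{-1} = (1/18)·adj(A) = [[1/6, 1/2], [-1/3, -2/3]]
A^{-1} B = [4/3, -2]^T
C A^{-1} B = -2/3
G(0) = D - C A^{-1} B = 2 - (-2/3) = 8/3 ≈ 2.6667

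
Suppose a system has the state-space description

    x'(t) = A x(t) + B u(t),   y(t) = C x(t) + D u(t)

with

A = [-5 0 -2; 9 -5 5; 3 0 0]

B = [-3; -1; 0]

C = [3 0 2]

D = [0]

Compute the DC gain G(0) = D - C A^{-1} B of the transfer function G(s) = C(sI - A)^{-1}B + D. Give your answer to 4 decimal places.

-3.0000

G(0) = C(-A)^{-1}B + D = -C A^{-1} B + D.
det A = -30, so A^{-1} = (1/-30)·adj(A) = [[0, 0, 1/3], [-1/2, -1/5, -7/30], [-1/2, 0, -5/6]]
A^{-1} B = [0, 17/10, 3/2]^T
C A^{-1} B = 3
G(0) = D - C A^{-1} B = 0 - (3) = -3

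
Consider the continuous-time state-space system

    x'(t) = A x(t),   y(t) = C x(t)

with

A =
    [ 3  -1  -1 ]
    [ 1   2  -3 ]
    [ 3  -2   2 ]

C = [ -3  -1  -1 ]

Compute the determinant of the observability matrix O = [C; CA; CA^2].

CA = [[-13, 3, 4]]
CA^2 = [[-24, 11, 12]]
Observability matrix O = [C; CA; CA^2] = [[-3, -1, -1], [-13, 3, 4], [-24, 11, 12]]
Expanding along the first row, det(O) = (-3)·(3·12 - 4·11) - (-1)·((-13)·12 - 4·(-24)) + (-1)·((-13)·11 - 3·(-24)) = (-3)·(-8) - (-1)·(-60) + (-1)·(-71) = 35
Since det(O) ≠ 0, rank(O) = 3 and the system is completely observable.

35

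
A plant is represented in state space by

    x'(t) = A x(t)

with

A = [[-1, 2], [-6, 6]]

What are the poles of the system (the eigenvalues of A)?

det(sI - A) = s^2 - (tr A)s + det A, with tr A = (-1) + 6 = 5 and det A = (-1)·6 - 2·(-6) = -6 - (-12) = 6.
So p(s) = det(sI - A) = s^2 - 5s + 6.
Factor s^2 - 5s + 6: two numbers with sum 5 and product 6 are 3 and 2, so s^2 - 5s + 6 = (s - 3)(s - 2).
Hence p(s) = (s - 3) (s - 2), with roots 2, 3.
At least one eigenvalue has non-negative real part, so the system is not asymptotically stable.

2, 3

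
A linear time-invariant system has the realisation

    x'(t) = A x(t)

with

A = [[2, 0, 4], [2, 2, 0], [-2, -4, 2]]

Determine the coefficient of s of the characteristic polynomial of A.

Expand det(sI - A) for the 3×3 matrix.
p(s) = s^3 - 6s^2 + 20s + 8.
(Check: constant term = det(-A) = (-1)^3 det A = 8; coefficient of s^2 = -tr A = -6.)
The coefficient of s is 20.

20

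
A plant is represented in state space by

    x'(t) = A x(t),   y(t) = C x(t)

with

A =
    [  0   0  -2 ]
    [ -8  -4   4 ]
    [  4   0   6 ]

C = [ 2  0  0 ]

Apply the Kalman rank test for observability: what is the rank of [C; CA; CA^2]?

CA = [[0, 0, -4]]
CA^2 = [[-16, 0, -24]]
Observability matrix O = [C; CA; CA^2] = [[2, 0, 0], [0, 0, -4], [-16, 0, -24]]
Column 2 of O is identically zero, so rank(O) ≤ 2.
The 2×2 minor from rows 1, 2, columns 1, 3 is 2·(-4) - 0·0 = -8 - 0 = -8 ≠ 0, so rank(O) = 2.
rank(O) = 2 < n = 3, so the pair (A, C) is not completely observable.

2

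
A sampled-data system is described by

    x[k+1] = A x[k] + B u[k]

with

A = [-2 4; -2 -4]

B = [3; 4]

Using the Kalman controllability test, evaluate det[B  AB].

AB = [[10], [-22]]
Controllability matrix C = [B  AB] = [[3, 10], [4, -22]]
det(C) = 3·(-22) - 10·4 = -66 - 40 = -106
Since det(C) ≠ 0, rank(C) = 2 and the system is completely controllable.

-106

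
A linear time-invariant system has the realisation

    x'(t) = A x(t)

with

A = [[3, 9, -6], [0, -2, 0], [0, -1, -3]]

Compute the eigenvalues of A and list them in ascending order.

-3, -2, 3

det(sI - A) = s^3 - (tr A)s^2 + (M11 + M22 + M33)s - det A, where Mii is the 2×2 principal minor of A obtained by deleting row i and column i.
tr A = 3 + (-2) + (-3) = -2; M11 = (-2)·(-3) - 0·(-1) = 6 - 0 = 6; M22 = 3·(-3) - (-6)·0 = -9 - 0 = -9; M33 = 3·(-2) - 9·0 = -6 - 0 = -6; sum of minors = -9.
det A = 3·((-2)·(-3) - 0·(-1)) - 9·(0·(-3) - 0·0) + (-6)·(0·(-1) - (-2)·0) = 3·6 - 9·0 + (-6)·0 = 18.
So p(s) = det(sI - A) = s^3 + 2s^2 - 9s - 18.
Rational-root test: any integer root divides -18. Testing small divisors, s = -2 works: p(-2) = -8 + 8 + 18 + (-18) = 0, so (s + 2) is a factor.
Dividing, p(s) = (s + 2)(s^2 - 9).
Factor s^2 - 9: two numbers with sum 0 and product -9 are 3 and -3, so s^2 - 9 = (s - 3)(s + 3).
Hence p(s) = (s - 3) (s + 2) (s + 3), with roots -3, -2, 3.
At least one eigenvalue has non-negative real part, so the system is not asymptotically stable.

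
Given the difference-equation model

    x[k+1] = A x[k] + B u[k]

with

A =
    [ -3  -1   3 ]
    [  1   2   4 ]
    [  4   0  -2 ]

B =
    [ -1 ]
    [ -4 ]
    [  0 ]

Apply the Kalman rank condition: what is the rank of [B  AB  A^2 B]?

3

AB = [[7], [-9], [-4]]
A^2B = [[-24], [-27], [36]]
Controllability matrix C = [B  AB  A^2B] = [[-1, 7, -24], [-4, -9, -27], [0, -4, 36]]
det(C) = (-1)·((-9)·36 - (-27)·(-4)) - 7·((-4)·36 - (-27)·0) + (-24)·((-4)·(-4) - (-9)·0) = (-1)·(-432) - 7·(-144) + (-24)·16 = 1056 ≠ 0, so rank(C) = 3.
rank(C) = 3 = n, so the pair (A, B) is completely controllable.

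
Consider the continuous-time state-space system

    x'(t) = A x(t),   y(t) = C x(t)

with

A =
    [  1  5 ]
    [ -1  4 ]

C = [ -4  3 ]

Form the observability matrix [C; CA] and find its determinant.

CA = [[-7, -8]]
Observability matrix O = [C; CA] = [[-4, 3], [-7, -8]]
det(O) = (-4)·(-8) - 3·(-7) = 32 - (-21) = 53
Since det(O) ≠ 0, rank(O) = 2 and the system is completely observable.

53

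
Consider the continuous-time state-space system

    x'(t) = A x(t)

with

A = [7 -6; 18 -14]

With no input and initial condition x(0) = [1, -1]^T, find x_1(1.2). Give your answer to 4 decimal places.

det(sI - A) = s^2 - (tr A)s + det A, with tr A = 7 + (-14) = -7 and det A = 7·(-14) - (-6)·18 = -98 - (-108) = 10.
So p(s) = det(sI - A) = s^2 + 7s + 10.
Factor s^2 + 7s + 10: two numbers with sum -7 and product 10 are -2 and -5, so s^2 + 7s + 10 = (s + 2)(s + 5).
Hence p(s) = (s + 2) (s + 5), with roots -5, -2.
The eigenvalues -5, -2 are distinct and real, so A is diagonalisable and x(t) = e^{At} x(0) = V diag(e^{λ_i t}) V^{-1} x(0), where the columns of V are the eigenvectors.
λ = -5: A - (-5)I = [[12, -6], [18, -9]]. Row 1 gives 12·v1 + (-6)·v2 = 0, so take v_1 = [-1, -2]^T.
λ = -2: A - (-2)I = [[9, -6], [18, -12]]. Row 1 gives 9·v1 + (-6)·v2 = 0, so take v_2 = [2, 3]^T.
V = [v_1 v_2] = [[-1, 2], [-2, 3]] has det V = 1, so V^{-1} = adj(V)/det V = [[3, -2], [2, -1]].
Modal coordinates z(0) = V^{-1} x(0): 3·1 + (-2)·(-1) = 5; 2·1 + (-1)·(-1) = 3; so z(0) = [5, 3]^T.
x_1(t) = Σ_i (v_i)_1 · z_i(0) · e^{λ_i t} (row 1 of V times the modal terms).
x_1(1.2) = (-1)·5·e^{-5·1.2} + 2·3·e^{-2·1.2} = (-5)·0.002479 + 6·0.090718 = 0.5319.

0.5319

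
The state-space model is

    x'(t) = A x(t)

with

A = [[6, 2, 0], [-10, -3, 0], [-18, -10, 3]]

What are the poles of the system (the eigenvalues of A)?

det(sI - A) = s^3 - (tr A)s^2 + (M11 + M22 + M33)s - det A, where Mii is the 2×2 principal minor of A obtained by deleting row i and column i.
tr A = 6 + (-3) + 3 = 6; M11 = (-3)·3 - 0·(-10) = -9 - 0 = -9; M22 = 6·3 - 0·(-18) = 18 - 0 = 18; M33 = 6·(-3) - 2·(-10) = -18 - (-20) = 2; sum of minors = 11.
det A = 6·((-3)·3 - 0·(-10)) - 2·((-10)·3 - 0·(-18)) + 0·((-10)·(-10) - (-3)·(-18)) = 6·(-9) - 2·(-30) + 0·46 = 6.
So p(s) = det(sI - A) = s^3 - 6s^2 + 11s - 6.
Rational-root test: any integer root divides -6. Testing small divisors, s = 1 works: p(1) = 1 + (-6) + 11 + (-6) = 0, so (s - 1) is a factor.
Dividing, p(s) = (s - 1)(s^2 - 5s + 6).
Factor s^2 - 5s + 6: two numbers with sum 5 and product 6 are 3 and 2, so s^2 - 5s + 6 = (s - 3)(s - 2).
Hence p(s) = (s - 3) (s - 2) (s - 1), with roots 1, 2, 3.
At least one eigenvalue has non-negative real part, so the system is not asymptotically stable.

1, 2, 3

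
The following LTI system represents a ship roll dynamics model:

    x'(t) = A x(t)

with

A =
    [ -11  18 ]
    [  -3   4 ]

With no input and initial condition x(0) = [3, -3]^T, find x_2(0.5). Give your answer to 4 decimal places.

det(sI - A) = s^2 - (tr A)s + det A, with tr A = (-11) + 4 = -7 and det A = (-11)·4 - 18·(-3) = -44 - (-54) = 10.
So p(s) = det(sI - A) = s^2 + 7s + 10.
Factor s^2 + 7s + 10: two numbers with sum -7 and product 10 are -2 and -5, so s^2 + 7s + 10 = (s + 2)(s + 5).
Hence p(s) = (s + 2) (s + 5), with roots -5, -2.
The eigenvalues -5, -2 are distinct and real, so A is diagonalisable and x(t) = e^{At} x(0) = V diag(e^{λ_i t}) V^{-1} x(0), where the columns of V are the eigenvectors.
λ = -5: A - (-5)I = [[-6, 18], [-3, 9]]. Row 1 gives (-6)·v1 + 18·v2 = 0, so take v_1 = [3, 1]^T.
λ = -2: A - (-2)I = [[-9, 18], [-3, 6]]. Row 1 gives (-9)·v1 + 18·v2 = 0, so take v_2 = [2, 1]^T.
V = [v_1 v_2] = [[3, 2], [1, 1]] has det V = 1, so V^{-1} = adj(V)/det V = [[1, -2], [-1, 3]].
Modal coordinates z(0) = V^{-1} x(0): 1·3 + (-2)·(-3) = 9; (-1)·3 + 3·(-3) = -12; so z(0) = [9, -12]^T.
x_2(t) = Σ_i (v_i)_2 · z_i(0) · e^{λ_i t} (row 2 of V times the modal terms).
x_2(0.5) = 1·9·e^{-5·0.5} + 1·(-12)·e^{-2·0.5} = 9·0.082085 + (-12)·0.367879 = -3.6758.

-3.6758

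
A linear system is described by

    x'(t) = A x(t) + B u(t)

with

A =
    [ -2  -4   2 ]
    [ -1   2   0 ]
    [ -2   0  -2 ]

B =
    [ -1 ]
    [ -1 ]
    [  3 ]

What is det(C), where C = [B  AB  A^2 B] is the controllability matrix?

AB = [[12], [-1], [-4]]
A^2B = [[-28], [-14], [-16]]
Controllability matrix C = [B  AB  A^2B] = [[-1, 12, -28], [-1, -1, -14], [3, -4, -16]]
Expanding along the first row, det(C) = (-1)·((-1)·(-16) - (-14)·(-4)) - 12·((-1)·(-16) - (-14)·3) + (-28)·((-1)·(-4) - (-1)·3) = (-1)·(-40) - 12·58 + (-28)·7 = -852
Since det(C) ≠ 0, rank(C) = 3 and the system is completely controllable.

-852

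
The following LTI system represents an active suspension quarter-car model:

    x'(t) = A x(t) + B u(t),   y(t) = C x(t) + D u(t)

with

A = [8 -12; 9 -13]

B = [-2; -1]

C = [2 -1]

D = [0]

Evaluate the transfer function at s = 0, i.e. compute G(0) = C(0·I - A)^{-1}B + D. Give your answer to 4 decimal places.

G(0) = C(-A)^{-1}B + D = -C A^{-1} B + D.
det A = 4, so A^{-1} = (1/4)·adj(A) = [[-13/4, 3], [-9/4, 2]]
A^{-1} B = [7/2, 5/2]^T
C A^{-1} B = 9/2
G(0) = D - C A^{-1} B = 0 - (9/2) = -9/2 ≈ -4.5000

-4.5000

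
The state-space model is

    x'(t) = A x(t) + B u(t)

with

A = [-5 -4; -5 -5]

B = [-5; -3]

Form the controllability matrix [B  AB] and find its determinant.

-89

AB = [[37], [40]]
Controllability matrix C = [B  AB] = [[-5, 37], [-3, 40]]
det(C) = (-5)·40 - 37·(-3) = -200 - (-111) = -89
Since det(C) ≠ 0, rank(C) = 2 and the system is completely controllable.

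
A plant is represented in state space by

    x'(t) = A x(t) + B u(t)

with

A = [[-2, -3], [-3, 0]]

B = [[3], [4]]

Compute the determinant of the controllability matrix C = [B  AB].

AB = [[-18], [-9]]
Controllability matrix C = [B  AB] = [[3, -18], [4, -9]]
det(C) = 3·(-9) - (-18)·4 = -27 - (-72) = 45
Since det(C) ≠ 0, rank(C) = 2 and the system is completely controllable.

45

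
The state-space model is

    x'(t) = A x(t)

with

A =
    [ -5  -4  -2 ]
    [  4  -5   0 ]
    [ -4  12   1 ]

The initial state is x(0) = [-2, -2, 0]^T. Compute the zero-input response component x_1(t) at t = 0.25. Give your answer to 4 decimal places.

0.8939

det(sI - A) = s^3 - (tr A)s^2 + (M11 + M22 + M33)s - det A, where Mii is the 2×2 principal minor of A obtained by deleting row i and column i.
tr A = (-5) + (-5) + 1 = -9; M11 = (-5)·1 - 0·12 = -5 - 0 = -5; M22 = (-5)·1 - (-2)·(-4) = -5 - 8 = -13; M33 = (-5)·(-5) - (-4)·4 = 25 - (-16) = 41; sum of minors = 23.
det A = (-5)·((-5)·1 - 0·12) - (-4)·(4·1 - 0·(-4)) + (-2)·(4·12 - (-5)·(-4)) = (-5)·(-5) - (-4)·4 + (-2)·28 = -15.
So p(s) = det(sI - A) = s^3 + 9s^2 + 23s + 15.
Rational-root test: any integer root divides 15. Testing small divisors, s = -1 works: p(-1) = -1 + 9 + (-23) + 15 = 0, so (s + 1) is a factor.
Dividing, p(s) = (s + 1)(s^2 + 8s + 15).
Factor s^2 + 8s + 15: two numbers with sum -8 and product 15 are -3 and -5, so s^2 + 8s + 15 = (s + 3)(s + 5).
Hence p(s) = (s + 1) (s + 3) (s + 5), with roots -5, -3, -1.
The eigenvalues -5, -3, -1 are distinct and real, so A is diagonalisable and x(t) = e^{At} x(0) = V diag(e^{λ_i t}) V^{-1} x(0), where the columns of V are the eigenvectors.
λ = -5: A - (-5)I = [[0, -4, -2], [4, 0, 0], [-4, 12, 6]]. v must be orthogonal to every row; (row 1) × (row 2) = [0, -8, 16], so take v_1 = [0, 1, -2]^T.
λ = -3: A - (-3)I = [[-2, -4, -2], [4, -2, 0], [-4, 12, 4]]. v must be orthogonal to every row; (row 1) × (row 2) = [-4, -8, 20], so take v_2 = [1, 2, -5]^T.
λ = -1: A - (-1)I = [[-4, -4, -2], [4, -4, 0], [-4, 12, 2]]. v must be orthogonal to every row; (row 1) × (row 2) = [-8, -8, 32], so take v_3 = [-1, -1, 4]^T.
V = [v_1 v_2 v_3] = [[0, 1, -1], [1, 2, -1], [-2, -5, 4]] has det V = -1, so V^{-1} = adj(V)/det V = [[-3, -1, -1], [2, 2, 1], [1, 2, 1]].
Modal coordinates z(0) = V^{-1} x(0): (-3)·(-2) + (-1)·(-2) + (-1)·0 = 8; 2·(-2) + 2·(-2) + 1·0 = -8; 1·(-2) + 2·(-2) + 1·0 = -6; so z(0) = [8, -8, -6]^T.
x_1(t) = Σ_i (v_i)_1 · z_i(0) · e^{λ_i t} (row 1 of V times the modal terms).
x_1(0.25) = 0·8·e^{-5·0.25} + 1·(-8)·e^{-3·0.25} + (-1)·(-6)·e^{-1·0.25} = 0·0.286505 + (-8)·0.472367 + 6·0.778801 = 0.8939.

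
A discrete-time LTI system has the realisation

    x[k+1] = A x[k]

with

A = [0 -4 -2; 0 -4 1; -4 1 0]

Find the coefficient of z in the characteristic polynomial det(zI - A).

-9

Expand det(zI - A) for the 3×3 matrix.
p(z) = z^3 + 4z^2 - 9z - 48.
(Check: constant term = det(-A) = (-1)^3 det A = -48; coefficient of z^2 = -tr A = 4.)
The coefficient of z is -9.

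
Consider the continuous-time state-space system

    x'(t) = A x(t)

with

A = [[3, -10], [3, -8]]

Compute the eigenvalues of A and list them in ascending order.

-3, -2

det(sI - A) = s^2 - (tr A)s + det A, with tr A = 3 + (-8) = -5 and det A = 3·(-8) - (-10)·3 = -24 - (-30) = 6.
So p(s) = det(sI - A) = s^2 + 5s + 6.
Factor s^2 + 5s + 6: two numbers with sum -5 and product 6 are -2 and -3, so s^2 + 5s + 6 = (s + 2)(s + 3).
Hence p(s) = (s + 2) (s + 3), with roots -3, -2.
All eigenvalues have negative real part, so the system is asymptotically stable.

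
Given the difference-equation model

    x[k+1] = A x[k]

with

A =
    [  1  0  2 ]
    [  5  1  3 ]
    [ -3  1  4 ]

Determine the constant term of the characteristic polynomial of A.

-17

Expand det(zI - A) for the 3×3 matrix.
p(z) = z^3 - 6z^2 + 12z - 17.
(Check: constant term = det(-A) = (-1)^3 det A = -17; coefficient of z^2 = -tr A = -6.)
The constant term is -17.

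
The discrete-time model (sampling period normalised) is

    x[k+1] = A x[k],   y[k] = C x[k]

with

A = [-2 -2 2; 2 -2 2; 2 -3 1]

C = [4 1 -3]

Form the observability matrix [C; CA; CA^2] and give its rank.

CA = [[-12, -1, 7]]
CA^2 = [[36, 5, -19]]
Observability matrix O = [C; CA; CA^2] = [[4, 1, -3], [-12, -1, 7], [36, 5, -19]]
det(O) = 4·((-1)·(-19) - 7·5) - 1·((-12)·(-19) - 7·36) + (-3)·((-12)·5 - (-1)·36) = 4·(-16) - 1·(-24) + (-3)·(-24) = 32 ≠ 0, so rank(O) = 3.
rank(O) = 3 = n, so the pair (A, C) is completely observable.

3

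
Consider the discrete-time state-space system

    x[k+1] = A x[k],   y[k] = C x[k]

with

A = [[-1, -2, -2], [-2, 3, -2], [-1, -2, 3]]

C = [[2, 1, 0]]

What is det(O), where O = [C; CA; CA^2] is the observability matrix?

116

CA = [[-4, -1, -6]]
CA^2 = [[12, 17, -8]]
Observability matrix O = [C; CA; CA^2] = [[2, 1, 0], [-4, -1, -6], [12, 17, -8]]
Expanding along the first row, det(O) = 2·((-1)·(-8) - (-6)·17) - 1·((-4)·(-8) - (-6)·12) + 0·((-4)·17 - (-1)·12) = 2·110 - 1·104 + 0·(-56) = 116
Since det(O) ≠ 0, rank(O) = 3 and the system is completely observable.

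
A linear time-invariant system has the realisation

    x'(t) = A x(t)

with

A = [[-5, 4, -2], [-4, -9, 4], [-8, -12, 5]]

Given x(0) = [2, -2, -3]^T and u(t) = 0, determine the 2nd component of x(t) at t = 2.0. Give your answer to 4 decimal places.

det(sI - A) = s^3 - (tr A)s^2 + (M11 + M22 + M33)s - det A, where Mii is the 2×2 principal minor of A obtained by deleting row i and column i.
tr A = (-5) + (-9) + 5 = -9; M11 = (-9)·5 - 4·(-12) = -45 - (-48) = 3; M22 = (-5)·5 - (-2)·(-8) = -25 - 16 = -41; M33 = (-5)·(-9) - 4·(-4) = 45 - (-16) = 61; sum of minors = 23.
det A = (-5)·((-9)·5 - 4·(-12)) - 4·((-4)·5 - 4·(-8)) + (-2)·((-4)·(-12) - (-9)·(-8)) = (-5)·3 - 4·12 + (-2)·(-24) = -15.
So p(s) = det(sI - A) = s^3 + 9s^2 + 23s + 15.
Rational-root test: any integer root divides 15. Testing small divisors, s = -1 works: p(-1) = -1 + 9 + (-23) + 15 = 0, so (s + 1) is a factor.
Dividing, p(s) = (s + 1)(s^2 + 8s + 15).
Factor s^2 + 8s + 15: two numbers with sum -8 and product 15 are -3 and -5, so s^2 + 8s + 15 = (s + 3)(s + 5).
Hence p(s) = (s + 1) (s + 3) (s + 5), with roots -5, -3, -1.
The eigenvalues -5, -3, -1 are distinct and real, so A is diagonalisable and x(t) = e^{At} x(0) = V diag(e^{λ_i t}) V^{-1} x(0), where the columns of V are the eigenvectors.
λ = -5: A - (-5)I = [[0, 4, -2], [-4, -4, 4], [-8, -12, 10]]. v must be orthogonal to every row; (row 1) × (row 2) = [8, 8, 16], so take v_1 = [1, 1, 2]^T.
λ = -3: A - (-3)I = [[-2, 4, -2], [-4, -6, 4], [-8, -12, 8]]. v must be orthogonal to every row; (row 1) × (row 2) = [4, 16, 28], so take v_2 = [-1, -4, -7]^T.
λ = -1: A - (-1)I = [[-4, 4, -2], [-4, -8, 4], [-8, -12, 6]]. v must be orthogonal to every row; (row 1) × (row 2) = [0, 24, 48], so take v_3 = [0, 1, 2]^T.
V = [v_1 v_2 v_3] = [[1, -1, 0], [1, -4, 1], [2, -7, 2]] has det V = -1, so V^{-1} = adj(V)/det V = [[1, -2, 1], [0, -2, 1], [-1, -5, 3]].
Modal coordinates z(0) = V^{-1} x(0): 1·2 + (-2)·(-2) + 1·(-3) = 3; 0·2 + (-2)·(-2) + 1·(-3) = 1; (-1)·2 + (-5)·(-2) + 3·(-3) = -1; so z(0) = [3, 1, -1]^T.
x_2(t) = Σ_i (v_i)_2 · z_i(0) · e^{λ_i t} (row 2 of V times the modal terms).
x_2(2.0) = 1·3·e^{-5·2.0} + (-4)·1·e^{-3·2.0} + 1·(-1)·e^{-1·2.0} = 3·0.000045 + (-4)·0.002479 + (-1)·0.135335 = -0.1451.

-0.1451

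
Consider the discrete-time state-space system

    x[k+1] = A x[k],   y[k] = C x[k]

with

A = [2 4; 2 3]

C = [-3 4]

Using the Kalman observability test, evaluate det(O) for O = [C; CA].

-8

CA = [[2, 0]]
Observability matrix O = [C; CA] = [[-3, 4], [2, 0]]
det(O) = (-3)·0 - 4·2 = 0 - 8 = -8
Since det(O) ≠ 0, rank(O) = 2 and the system is completely observable.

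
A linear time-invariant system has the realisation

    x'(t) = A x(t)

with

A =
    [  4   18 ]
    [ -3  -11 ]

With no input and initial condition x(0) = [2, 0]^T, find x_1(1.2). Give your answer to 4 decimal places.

det(sI - A) = s^2 - (tr A)s + det A, with tr A = 4 + (-11) = -7 and det A = 4·(-11) - 18·(-3) = -44 - (-54) = 10.
So p(s) = det(sI - A) = s^2 + 7s + 10.
Factor s^2 + 7s + 10: two numbers with sum -7 and product 10 are -2 and -5, so s^2 + 7s + 10 = (s + 2)(s + 5).
Hence p(s) = (s + 2) (s + 5), with roots -5, -2.
The eigenvalues -5, -2 are distinct and real, so A is diagonalisable and x(t) = e^{At} x(0) = V diag(e^{λ_i t}) V^{-1} x(0), where the columns of V are the eigenvectors.
λ = -5: A - (-5)I = [[9, 18], [-3, -6]]. Row 1 gives 9·v1 + 18·v2 = 0, so take v_1 = [2, -1]^T.
λ = -2: A - (-2)I = [[6, 18], [-3, -9]]. Row 1 gives 6·v1 + 18·v2 = 0, so take v_2 = [3, -1]^T.
V = [v_1 v_2] = [[2, 3], [-1, -1]] has det V = 1, so V^{-1} = adj(V)/det V = [[-1, -3], [1, 2]].
Modal coordinates z(0) = V^{-1} x(0): (-1)·2 + (-3)·0 = -2; 1·2 + 2·0 = 2; so z(0) = [-2, 2]^T.
x_1(t) = Σ_i (v_i)_1 · z_i(0) · e^{λ_i t} (row 1 of V times the modal terms).
x_1(1.2) = 2·(-2)·e^{-5·1.2} + 3·2·e^{-2·1.2} = (-4)·0.002479 + 6·0.090718 = 0.5344.

0.5344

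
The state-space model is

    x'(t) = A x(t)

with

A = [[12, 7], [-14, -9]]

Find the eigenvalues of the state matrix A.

det(sI - A) = s^2 - (tr A)s + det A, with tr A = 12 + (-9) = 3 and det A = 12·(-9) - 7·(-14) = -108 - (-98) = -10.
So p(s) = det(sI - A) = s^2 - 3s - 10.
Factor s^2 - 3s - 10: two numbers with sum 3 and product -10 are 5 and -2, so s^2 - 3s - 10 = (s - 5)(s + 2).
Hence p(s) = (s - 5) (s + 2), with roots -2, 5.
At least one eigenvalue has non-negative real part, so the system is not asymptotically stable.

-2, 5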